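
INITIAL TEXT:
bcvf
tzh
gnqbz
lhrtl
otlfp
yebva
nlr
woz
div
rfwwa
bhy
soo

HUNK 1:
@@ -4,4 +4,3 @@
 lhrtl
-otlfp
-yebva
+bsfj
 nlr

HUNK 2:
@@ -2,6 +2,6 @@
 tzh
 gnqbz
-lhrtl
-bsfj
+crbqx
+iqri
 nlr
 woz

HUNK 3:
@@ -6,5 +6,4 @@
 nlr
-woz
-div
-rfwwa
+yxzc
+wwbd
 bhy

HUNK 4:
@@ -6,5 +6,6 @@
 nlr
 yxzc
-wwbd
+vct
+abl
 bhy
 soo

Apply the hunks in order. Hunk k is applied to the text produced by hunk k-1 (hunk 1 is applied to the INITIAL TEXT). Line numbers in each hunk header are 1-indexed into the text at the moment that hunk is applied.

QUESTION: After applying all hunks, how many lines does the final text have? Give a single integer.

Answer: 11

Derivation:
Hunk 1: at line 4 remove [otlfp,yebva] add [bsfj] -> 11 lines: bcvf tzh gnqbz lhrtl bsfj nlr woz div rfwwa bhy soo
Hunk 2: at line 2 remove [lhrtl,bsfj] add [crbqx,iqri] -> 11 lines: bcvf tzh gnqbz crbqx iqri nlr woz div rfwwa bhy soo
Hunk 3: at line 6 remove [woz,div,rfwwa] add [yxzc,wwbd] -> 10 lines: bcvf tzh gnqbz crbqx iqri nlr yxzc wwbd bhy soo
Hunk 4: at line 6 remove [wwbd] add [vct,abl] -> 11 lines: bcvf tzh gnqbz crbqx iqri nlr yxzc vct abl bhy soo
Final line count: 11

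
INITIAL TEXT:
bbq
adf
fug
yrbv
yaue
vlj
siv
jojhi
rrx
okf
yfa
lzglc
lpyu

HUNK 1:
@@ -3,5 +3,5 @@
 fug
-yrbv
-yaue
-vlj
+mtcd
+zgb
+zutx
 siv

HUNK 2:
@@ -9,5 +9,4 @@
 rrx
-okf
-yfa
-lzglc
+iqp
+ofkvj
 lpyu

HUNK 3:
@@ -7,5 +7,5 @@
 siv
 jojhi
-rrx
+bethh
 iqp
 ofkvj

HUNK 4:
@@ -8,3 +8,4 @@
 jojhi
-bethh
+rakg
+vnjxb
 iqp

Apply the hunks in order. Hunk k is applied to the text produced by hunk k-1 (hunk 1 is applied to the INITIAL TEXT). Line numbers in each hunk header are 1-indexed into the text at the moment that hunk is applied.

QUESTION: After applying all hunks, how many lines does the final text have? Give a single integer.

Hunk 1: at line 3 remove [yrbv,yaue,vlj] add [mtcd,zgb,zutx] -> 13 lines: bbq adf fug mtcd zgb zutx siv jojhi rrx okf yfa lzglc lpyu
Hunk 2: at line 9 remove [okf,yfa,lzglc] add [iqp,ofkvj] -> 12 lines: bbq adf fug mtcd zgb zutx siv jojhi rrx iqp ofkvj lpyu
Hunk 3: at line 7 remove [rrx] add [bethh] -> 12 lines: bbq adf fug mtcd zgb zutx siv jojhi bethh iqp ofkvj lpyu
Hunk 4: at line 8 remove [bethh] add [rakg,vnjxb] -> 13 lines: bbq adf fug mtcd zgb zutx siv jojhi rakg vnjxb iqp ofkvj lpyu
Final line count: 13

Answer: 13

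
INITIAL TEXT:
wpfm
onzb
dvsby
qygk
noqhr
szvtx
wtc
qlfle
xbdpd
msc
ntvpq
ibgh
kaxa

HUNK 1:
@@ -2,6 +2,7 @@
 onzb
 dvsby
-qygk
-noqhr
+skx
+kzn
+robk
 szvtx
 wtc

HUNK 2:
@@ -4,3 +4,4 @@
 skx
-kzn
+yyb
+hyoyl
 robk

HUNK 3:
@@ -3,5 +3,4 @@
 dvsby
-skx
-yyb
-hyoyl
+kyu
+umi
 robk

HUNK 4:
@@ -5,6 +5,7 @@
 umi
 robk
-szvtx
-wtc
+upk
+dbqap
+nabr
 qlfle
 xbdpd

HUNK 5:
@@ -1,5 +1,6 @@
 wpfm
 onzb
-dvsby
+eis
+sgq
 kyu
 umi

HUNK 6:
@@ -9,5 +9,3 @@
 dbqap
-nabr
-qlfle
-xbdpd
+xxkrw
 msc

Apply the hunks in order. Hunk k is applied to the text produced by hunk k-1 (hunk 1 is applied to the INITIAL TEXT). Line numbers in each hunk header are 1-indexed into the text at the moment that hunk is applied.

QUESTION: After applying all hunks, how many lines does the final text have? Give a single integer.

Hunk 1: at line 2 remove [qygk,noqhr] add [skx,kzn,robk] -> 14 lines: wpfm onzb dvsby skx kzn robk szvtx wtc qlfle xbdpd msc ntvpq ibgh kaxa
Hunk 2: at line 4 remove [kzn] add [yyb,hyoyl] -> 15 lines: wpfm onzb dvsby skx yyb hyoyl robk szvtx wtc qlfle xbdpd msc ntvpq ibgh kaxa
Hunk 3: at line 3 remove [skx,yyb,hyoyl] add [kyu,umi] -> 14 lines: wpfm onzb dvsby kyu umi robk szvtx wtc qlfle xbdpd msc ntvpq ibgh kaxa
Hunk 4: at line 5 remove [szvtx,wtc] add [upk,dbqap,nabr] -> 15 lines: wpfm onzb dvsby kyu umi robk upk dbqap nabr qlfle xbdpd msc ntvpq ibgh kaxa
Hunk 5: at line 1 remove [dvsby] add [eis,sgq] -> 16 lines: wpfm onzb eis sgq kyu umi robk upk dbqap nabr qlfle xbdpd msc ntvpq ibgh kaxa
Hunk 6: at line 9 remove [nabr,qlfle,xbdpd] add [xxkrw] -> 14 lines: wpfm onzb eis sgq kyu umi robk upk dbqap xxkrw msc ntvpq ibgh kaxa
Final line count: 14

Answer: 14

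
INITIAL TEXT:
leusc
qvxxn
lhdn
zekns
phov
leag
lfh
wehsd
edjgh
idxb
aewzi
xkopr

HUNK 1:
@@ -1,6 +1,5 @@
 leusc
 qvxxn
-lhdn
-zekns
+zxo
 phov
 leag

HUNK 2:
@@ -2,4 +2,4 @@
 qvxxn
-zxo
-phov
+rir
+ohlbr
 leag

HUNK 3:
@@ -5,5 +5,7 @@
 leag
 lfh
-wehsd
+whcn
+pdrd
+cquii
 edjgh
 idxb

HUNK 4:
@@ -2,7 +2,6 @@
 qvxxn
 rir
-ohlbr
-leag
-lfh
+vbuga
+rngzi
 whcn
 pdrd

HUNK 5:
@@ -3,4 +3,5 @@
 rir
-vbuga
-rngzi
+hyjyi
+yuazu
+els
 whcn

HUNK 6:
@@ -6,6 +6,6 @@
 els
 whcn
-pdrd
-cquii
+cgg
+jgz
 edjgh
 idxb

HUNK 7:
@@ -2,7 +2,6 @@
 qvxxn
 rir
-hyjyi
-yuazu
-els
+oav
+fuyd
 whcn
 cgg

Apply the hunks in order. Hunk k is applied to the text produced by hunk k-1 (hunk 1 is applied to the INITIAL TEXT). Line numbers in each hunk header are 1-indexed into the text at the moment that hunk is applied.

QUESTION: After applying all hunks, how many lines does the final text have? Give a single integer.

Hunk 1: at line 1 remove [lhdn,zekns] add [zxo] -> 11 lines: leusc qvxxn zxo phov leag lfh wehsd edjgh idxb aewzi xkopr
Hunk 2: at line 2 remove [zxo,phov] add [rir,ohlbr] -> 11 lines: leusc qvxxn rir ohlbr leag lfh wehsd edjgh idxb aewzi xkopr
Hunk 3: at line 5 remove [wehsd] add [whcn,pdrd,cquii] -> 13 lines: leusc qvxxn rir ohlbr leag lfh whcn pdrd cquii edjgh idxb aewzi xkopr
Hunk 4: at line 2 remove [ohlbr,leag,lfh] add [vbuga,rngzi] -> 12 lines: leusc qvxxn rir vbuga rngzi whcn pdrd cquii edjgh idxb aewzi xkopr
Hunk 5: at line 3 remove [vbuga,rngzi] add [hyjyi,yuazu,els] -> 13 lines: leusc qvxxn rir hyjyi yuazu els whcn pdrd cquii edjgh idxb aewzi xkopr
Hunk 6: at line 6 remove [pdrd,cquii] add [cgg,jgz] -> 13 lines: leusc qvxxn rir hyjyi yuazu els whcn cgg jgz edjgh idxb aewzi xkopr
Hunk 7: at line 2 remove [hyjyi,yuazu,els] add [oav,fuyd] -> 12 lines: leusc qvxxn rir oav fuyd whcn cgg jgz edjgh idxb aewzi xkopr
Final line count: 12

Answer: 12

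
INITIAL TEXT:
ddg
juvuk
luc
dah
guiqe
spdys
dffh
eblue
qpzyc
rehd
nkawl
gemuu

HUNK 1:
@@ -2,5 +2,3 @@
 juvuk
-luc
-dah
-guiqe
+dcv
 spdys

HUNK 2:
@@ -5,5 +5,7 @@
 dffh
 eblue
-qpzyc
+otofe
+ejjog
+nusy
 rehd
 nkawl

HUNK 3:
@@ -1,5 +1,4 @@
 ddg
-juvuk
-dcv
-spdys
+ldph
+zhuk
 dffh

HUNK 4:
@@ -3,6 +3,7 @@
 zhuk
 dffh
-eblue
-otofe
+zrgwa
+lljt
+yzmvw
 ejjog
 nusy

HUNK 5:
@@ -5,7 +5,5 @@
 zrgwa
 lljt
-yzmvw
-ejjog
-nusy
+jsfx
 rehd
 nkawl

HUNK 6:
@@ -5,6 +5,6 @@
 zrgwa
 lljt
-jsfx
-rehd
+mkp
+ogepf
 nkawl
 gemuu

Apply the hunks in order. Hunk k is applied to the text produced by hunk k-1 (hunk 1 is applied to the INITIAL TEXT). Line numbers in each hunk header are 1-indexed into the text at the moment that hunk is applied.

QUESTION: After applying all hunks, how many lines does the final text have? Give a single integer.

Answer: 10

Derivation:
Hunk 1: at line 2 remove [luc,dah,guiqe] add [dcv] -> 10 lines: ddg juvuk dcv spdys dffh eblue qpzyc rehd nkawl gemuu
Hunk 2: at line 5 remove [qpzyc] add [otofe,ejjog,nusy] -> 12 lines: ddg juvuk dcv spdys dffh eblue otofe ejjog nusy rehd nkawl gemuu
Hunk 3: at line 1 remove [juvuk,dcv,spdys] add [ldph,zhuk] -> 11 lines: ddg ldph zhuk dffh eblue otofe ejjog nusy rehd nkawl gemuu
Hunk 4: at line 3 remove [eblue,otofe] add [zrgwa,lljt,yzmvw] -> 12 lines: ddg ldph zhuk dffh zrgwa lljt yzmvw ejjog nusy rehd nkawl gemuu
Hunk 5: at line 5 remove [yzmvw,ejjog,nusy] add [jsfx] -> 10 lines: ddg ldph zhuk dffh zrgwa lljt jsfx rehd nkawl gemuu
Hunk 6: at line 5 remove [jsfx,rehd] add [mkp,ogepf] -> 10 lines: ddg ldph zhuk dffh zrgwa lljt mkp ogepf nkawl gemuu
Final line count: 10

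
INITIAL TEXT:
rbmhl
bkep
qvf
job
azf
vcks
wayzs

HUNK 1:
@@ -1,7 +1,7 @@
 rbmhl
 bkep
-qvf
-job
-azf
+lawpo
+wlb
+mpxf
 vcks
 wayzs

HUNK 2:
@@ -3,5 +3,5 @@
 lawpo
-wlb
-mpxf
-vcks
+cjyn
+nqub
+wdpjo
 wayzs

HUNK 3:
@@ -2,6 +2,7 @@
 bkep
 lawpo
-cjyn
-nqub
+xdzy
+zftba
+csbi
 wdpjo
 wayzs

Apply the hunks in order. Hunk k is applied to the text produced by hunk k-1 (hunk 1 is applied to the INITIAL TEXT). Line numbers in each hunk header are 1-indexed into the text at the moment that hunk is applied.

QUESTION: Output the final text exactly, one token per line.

Answer: rbmhl
bkep
lawpo
xdzy
zftba
csbi
wdpjo
wayzs

Derivation:
Hunk 1: at line 1 remove [qvf,job,azf] add [lawpo,wlb,mpxf] -> 7 lines: rbmhl bkep lawpo wlb mpxf vcks wayzs
Hunk 2: at line 3 remove [wlb,mpxf,vcks] add [cjyn,nqub,wdpjo] -> 7 lines: rbmhl bkep lawpo cjyn nqub wdpjo wayzs
Hunk 3: at line 2 remove [cjyn,nqub] add [xdzy,zftba,csbi] -> 8 lines: rbmhl bkep lawpo xdzy zftba csbi wdpjo wayzs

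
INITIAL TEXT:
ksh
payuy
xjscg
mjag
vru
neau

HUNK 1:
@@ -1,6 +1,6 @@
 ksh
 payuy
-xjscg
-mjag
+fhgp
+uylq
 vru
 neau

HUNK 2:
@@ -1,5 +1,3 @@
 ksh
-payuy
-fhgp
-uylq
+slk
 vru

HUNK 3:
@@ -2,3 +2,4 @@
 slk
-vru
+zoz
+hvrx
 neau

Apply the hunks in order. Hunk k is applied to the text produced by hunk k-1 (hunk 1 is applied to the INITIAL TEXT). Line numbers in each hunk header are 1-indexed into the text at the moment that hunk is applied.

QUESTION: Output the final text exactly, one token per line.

Answer: ksh
slk
zoz
hvrx
neau

Derivation:
Hunk 1: at line 1 remove [xjscg,mjag] add [fhgp,uylq] -> 6 lines: ksh payuy fhgp uylq vru neau
Hunk 2: at line 1 remove [payuy,fhgp,uylq] add [slk] -> 4 lines: ksh slk vru neau
Hunk 3: at line 2 remove [vru] add [zoz,hvrx] -> 5 lines: ksh slk zoz hvrx neau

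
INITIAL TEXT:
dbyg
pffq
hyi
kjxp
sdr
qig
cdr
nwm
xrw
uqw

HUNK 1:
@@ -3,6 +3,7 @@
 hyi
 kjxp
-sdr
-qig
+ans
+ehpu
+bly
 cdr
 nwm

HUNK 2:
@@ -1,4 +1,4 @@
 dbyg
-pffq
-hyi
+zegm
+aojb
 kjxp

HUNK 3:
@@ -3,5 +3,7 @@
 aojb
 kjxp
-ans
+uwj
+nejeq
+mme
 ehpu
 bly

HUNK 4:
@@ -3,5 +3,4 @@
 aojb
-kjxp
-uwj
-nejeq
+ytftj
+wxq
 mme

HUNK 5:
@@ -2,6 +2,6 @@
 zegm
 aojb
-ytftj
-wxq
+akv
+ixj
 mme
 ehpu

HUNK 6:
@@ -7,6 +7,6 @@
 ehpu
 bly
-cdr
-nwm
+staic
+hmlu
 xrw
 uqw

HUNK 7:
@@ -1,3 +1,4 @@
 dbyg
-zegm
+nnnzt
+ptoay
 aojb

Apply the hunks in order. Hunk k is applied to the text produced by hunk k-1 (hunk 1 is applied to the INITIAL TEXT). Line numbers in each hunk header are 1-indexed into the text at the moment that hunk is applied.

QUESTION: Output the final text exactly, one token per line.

Hunk 1: at line 3 remove [sdr,qig] add [ans,ehpu,bly] -> 11 lines: dbyg pffq hyi kjxp ans ehpu bly cdr nwm xrw uqw
Hunk 2: at line 1 remove [pffq,hyi] add [zegm,aojb] -> 11 lines: dbyg zegm aojb kjxp ans ehpu bly cdr nwm xrw uqw
Hunk 3: at line 3 remove [ans] add [uwj,nejeq,mme] -> 13 lines: dbyg zegm aojb kjxp uwj nejeq mme ehpu bly cdr nwm xrw uqw
Hunk 4: at line 3 remove [kjxp,uwj,nejeq] add [ytftj,wxq] -> 12 lines: dbyg zegm aojb ytftj wxq mme ehpu bly cdr nwm xrw uqw
Hunk 5: at line 2 remove [ytftj,wxq] add [akv,ixj] -> 12 lines: dbyg zegm aojb akv ixj mme ehpu bly cdr nwm xrw uqw
Hunk 6: at line 7 remove [cdr,nwm] add [staic,hmlu] -> 12 lines: dbyg zegm aojb akv ixj mme ehpu bly staic hmlu xrw uqw
Hunk 7: at line 1 remove [zegm] add [nnnzt,ptoay] -> 13 lines: dbyg nnnzt ptoay aojb akv ixj mme ehpu bly staic hmlu xrw uqw

Answer: dbyg
nnnzt
ptoay
aojb
akv
ixj
mme
ehpu
bly
staic
hmlu
xrw
uqw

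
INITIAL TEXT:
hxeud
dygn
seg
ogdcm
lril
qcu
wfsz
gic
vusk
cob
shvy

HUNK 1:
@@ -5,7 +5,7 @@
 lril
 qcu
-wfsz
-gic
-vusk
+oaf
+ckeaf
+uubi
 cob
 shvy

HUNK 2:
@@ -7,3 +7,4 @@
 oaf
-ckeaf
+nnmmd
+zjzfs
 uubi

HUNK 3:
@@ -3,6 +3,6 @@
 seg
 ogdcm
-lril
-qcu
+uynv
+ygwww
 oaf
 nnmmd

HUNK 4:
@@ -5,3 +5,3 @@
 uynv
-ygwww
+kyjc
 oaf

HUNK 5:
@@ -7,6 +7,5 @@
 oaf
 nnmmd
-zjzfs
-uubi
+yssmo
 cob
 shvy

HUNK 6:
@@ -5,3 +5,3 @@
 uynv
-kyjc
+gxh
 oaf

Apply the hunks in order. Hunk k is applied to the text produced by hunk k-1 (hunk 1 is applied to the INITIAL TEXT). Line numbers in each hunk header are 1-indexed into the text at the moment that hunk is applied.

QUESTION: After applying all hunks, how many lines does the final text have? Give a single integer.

Hunk 1: at line 5 remove [wfsz,gic,vusk] add [oaf,ckeaf,uubi] -> 11 lines: hxeud dygn seg ogdcm lril qcu oaf ckeaf uubi cob shvy
Hunk 2: at line 7 remove [ckeaf] add [nnmmd,zjzfs] -> 12 lines: hxeud dygn seg ogdcm lril qcu oaf nnmmd zjzfs uubi cob shvy
Hunk 3: at line 3 remove [lril,qcu] add [uynv,ygwww] -> 12 lines: hxeud dygn seg ogdcm uynv ygwww oaf nnmmd zjzfs uubi cob shvy
Hunk 4: at line 5 remove [ygwww] add [kyjc] -> 12 lines: hxeud dygn seg ogdcm uynv kyjc oaf nnmmd zjzfs uubi cob shvy
Hunk 5: at line 7 remove [zjzfs,uubi] add [yssmo] -> 11 lines: hxeud dygn seg ogdcm uynv kyjc oaf nnmmd yssmo cob shvy
Hunk 6: at line 5 remove [kyjc] add [gxh] -> 11 lines: hxeud dygn seg ogdcm uynv gxh oaf nnmmd yssmo cob shvy
Final line count: 11

Answer: 11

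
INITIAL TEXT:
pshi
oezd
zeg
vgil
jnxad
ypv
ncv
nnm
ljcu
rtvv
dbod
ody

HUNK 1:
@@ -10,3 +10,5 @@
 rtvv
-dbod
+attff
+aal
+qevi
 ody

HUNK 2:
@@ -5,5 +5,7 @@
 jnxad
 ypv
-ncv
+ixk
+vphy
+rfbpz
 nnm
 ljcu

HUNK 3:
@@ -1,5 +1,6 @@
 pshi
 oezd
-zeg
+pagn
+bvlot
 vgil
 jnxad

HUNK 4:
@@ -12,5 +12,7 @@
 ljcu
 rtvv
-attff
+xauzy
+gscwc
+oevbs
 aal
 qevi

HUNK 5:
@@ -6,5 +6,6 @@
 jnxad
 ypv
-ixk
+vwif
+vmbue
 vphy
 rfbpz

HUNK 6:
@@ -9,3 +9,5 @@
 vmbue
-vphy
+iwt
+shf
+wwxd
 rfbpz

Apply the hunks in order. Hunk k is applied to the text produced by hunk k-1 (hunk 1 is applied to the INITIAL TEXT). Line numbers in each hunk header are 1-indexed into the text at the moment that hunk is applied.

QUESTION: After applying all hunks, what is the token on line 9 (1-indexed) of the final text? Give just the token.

Answer: vmbue

Derivation:
Hunk 1: at line 10 remove [dbod] add [attff,aal,qevi] -> 14 lines: pshi oezd zeg vgil jnxad ypv ncv nnm ljcu rtvv attff aal qevi ody
Hunk 2: at line 5 remove [ncv] add [ixk,vphy,rfbpz] -> 16 lines: pshi oezd zeg vgil jnxad ypv ixk vphy rfbpz nnm ljcu rtvv attff aal qevi ody
Hunk 3: at line 1 remove [zeg] add [pagn,bvlot] -> 17 lines: pshi oezd pagn bvlot vgil jnxad ypv ixk vphy rfbpz nnm ljcu rtvv attff aal qevi ody
Hunk 4: at line 12 remove [attff] add [xauzy,gscwc,oevbs] -> 19 lines: pshi oezd pagn bvlot vgil jnxad ypv ixk vphy rfbpz nnm ljcu rtvv xauzy gscwc oevbs aal qevi ody
Hunk 5: at line 6 remove [ixk] add [vwif,vmbue] -> 20 lines: pshi oezd pagn bvlot vgil jnxad ypv vwif vmbue vphy rfbpz nnm ljcu rtvv xauzy gscwc oevbs aal qevi ody
Hunk 6: at line 9 remove [vphy] add [iwt,shf,wwxd] -> 22 lines: pshi oezd pagn bvlot vgil jnxad ypv vwif vmbue iwt shf wwxd rfbpz nnm ljcu rtvv xauzy gscwc oevbs aal qevi ody
Final line 9: vmbue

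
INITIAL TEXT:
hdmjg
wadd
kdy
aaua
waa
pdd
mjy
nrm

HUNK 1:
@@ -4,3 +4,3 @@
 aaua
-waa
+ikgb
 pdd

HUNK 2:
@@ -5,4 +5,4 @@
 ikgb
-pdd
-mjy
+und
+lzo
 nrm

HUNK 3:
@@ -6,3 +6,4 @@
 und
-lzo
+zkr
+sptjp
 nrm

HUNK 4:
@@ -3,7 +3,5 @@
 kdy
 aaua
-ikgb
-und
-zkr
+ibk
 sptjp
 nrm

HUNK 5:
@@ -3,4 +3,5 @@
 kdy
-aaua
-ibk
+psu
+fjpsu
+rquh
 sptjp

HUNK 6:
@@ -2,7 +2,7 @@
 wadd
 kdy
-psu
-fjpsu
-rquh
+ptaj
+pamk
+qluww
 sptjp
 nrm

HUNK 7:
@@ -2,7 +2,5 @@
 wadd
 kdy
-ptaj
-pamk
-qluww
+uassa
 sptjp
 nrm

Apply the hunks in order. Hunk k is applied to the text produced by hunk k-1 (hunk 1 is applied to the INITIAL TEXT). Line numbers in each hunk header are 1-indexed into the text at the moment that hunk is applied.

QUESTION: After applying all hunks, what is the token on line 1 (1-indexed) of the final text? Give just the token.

Hunk 1: at line 4 remove [waa] add [ikgb] -> 8 lines: hdmjg wadd kdy aaua ikgb pdd mjy nrm
Hunk 2: at line 5 remove [pdd,mjy] add [und,lzo] -> 8 lines: hdmjg wadd kdy aaua ikgb und lzo nrm
Hunk 3: at line 6 remove [lzo] add [zkr,sptjp] -> 9 lines: hdmjg wadd kdy aaua ikgb und zkr sptjp nrm
Hunk 4: at line 3 remove [ikgb,und,zkr] add [ibk] -> 7 lines: hdmjg wadd kdy aaua ibk sptjp nrm
Hunk 5: at line 3 remove [aaua,ibk] add [psu,fjpsu,rquh] -> 8 lines: hdmjg wadd kdy psu fjpsu rquh sptjp nrm
Hunk 6: at line 2 remove [psu,fjpsu,rquh] add [ptaj,pamk,qluww] -> 8 lines: hdmjg wadd kdy ptaj pamk qluww sptjp nrm
Hunk 7: at line 2 remove [ptaj,pamk,qluww] add [uassa] -> 6 lines: hdmjg wadd kdy uassa sptjp nrm
Final line 1: hdmjg

Answer: hdmjg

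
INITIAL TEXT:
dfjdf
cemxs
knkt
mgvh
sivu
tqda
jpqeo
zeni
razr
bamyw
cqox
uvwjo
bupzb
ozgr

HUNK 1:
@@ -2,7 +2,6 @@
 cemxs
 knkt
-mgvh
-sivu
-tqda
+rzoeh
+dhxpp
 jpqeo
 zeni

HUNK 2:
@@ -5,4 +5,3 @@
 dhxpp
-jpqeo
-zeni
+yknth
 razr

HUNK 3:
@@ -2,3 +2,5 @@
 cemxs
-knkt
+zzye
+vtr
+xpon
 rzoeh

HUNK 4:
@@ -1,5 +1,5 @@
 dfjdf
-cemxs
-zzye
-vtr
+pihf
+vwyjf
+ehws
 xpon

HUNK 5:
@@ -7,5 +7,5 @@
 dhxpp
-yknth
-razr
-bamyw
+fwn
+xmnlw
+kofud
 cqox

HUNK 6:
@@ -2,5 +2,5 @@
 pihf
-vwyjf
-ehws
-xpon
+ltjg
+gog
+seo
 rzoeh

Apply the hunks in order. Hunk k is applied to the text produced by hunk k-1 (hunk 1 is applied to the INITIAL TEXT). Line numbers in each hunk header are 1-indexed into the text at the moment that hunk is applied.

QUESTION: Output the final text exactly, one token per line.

Hunk 1: at line 2 remove [mgvh,sivu,tqda] add [rzoeh,dhxpp] -> 13 lines: dfjdf cemxs knkt rzoeh dhxpp jpqeo zeni razr bamyw cqox uvwjo bupzb ozgr
Hunk 2: at line 5 remove [jpqeo,zeni] add [yknth] -> 12 lines: dfjdf cemxs knkt rzoeh dhxpp yknth razr bamyw cqox uvwjo bupzb ozgr
Hunk 3: at line 2 remove [knkt] add [zzye,vtr,xpon] -> 14 lines: dfjdf cemxs zzye vtr xpon rzoeh dhxpp yknth razr bamyw cqox uvwjo bupzb ozgr
Hunk 4: at line 1 remove [cemxs,zzye,vtr] add [pihf,vwyjf,ehws] -> 14 lines: dfjdf pihf vwyjf ehws xpon rzoeh dhxpp yknth razr bamyw cqox uvwjo bupzb ozgr
Hunk 5: at line 7 remove [yknth,razr,bamyw] add [fwn,xmnlw,kofud] -> 14 lines: dfjdf pihf vwyjf ehws xpon rzoeh dhxpp fwn xmnlw kofud cqox uvwjo bupzb ozgr
Hunk 6: at line 2 remove [vwyjf,ehws,xpon] add [ltjg,gog,seo] -> 14 lines: dfjdf pihf ltjg gog seo rzoeh dhxpp fwn xmnlw kofud cqox uvwjo bupzb ozgr

Answer: dfjdf
pihf
ltjg
gog
seo
rzoeh
dhxpp
fwn
xmnlw
kofud
cqox
uvwjo
bupzb
ozgr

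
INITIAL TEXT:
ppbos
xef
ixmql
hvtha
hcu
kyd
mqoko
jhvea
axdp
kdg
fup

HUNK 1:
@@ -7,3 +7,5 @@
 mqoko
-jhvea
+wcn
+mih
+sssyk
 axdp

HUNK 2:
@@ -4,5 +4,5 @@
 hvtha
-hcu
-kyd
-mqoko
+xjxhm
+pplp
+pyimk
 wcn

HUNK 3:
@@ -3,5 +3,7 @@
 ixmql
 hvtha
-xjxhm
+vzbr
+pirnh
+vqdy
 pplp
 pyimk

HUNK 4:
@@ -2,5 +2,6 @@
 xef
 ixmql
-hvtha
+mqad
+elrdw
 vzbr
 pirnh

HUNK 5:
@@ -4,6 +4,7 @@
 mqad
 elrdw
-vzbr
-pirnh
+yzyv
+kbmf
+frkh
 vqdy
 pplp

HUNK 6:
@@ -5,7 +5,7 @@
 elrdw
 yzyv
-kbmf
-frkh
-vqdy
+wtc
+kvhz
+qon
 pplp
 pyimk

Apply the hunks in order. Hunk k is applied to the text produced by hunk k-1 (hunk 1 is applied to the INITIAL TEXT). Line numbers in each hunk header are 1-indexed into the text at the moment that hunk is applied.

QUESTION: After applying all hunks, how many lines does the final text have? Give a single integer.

Hunk 1: at line 7 remove [jhvea] add [wcn,mih,sssyk] -> 13 lines: ppbos xef ixmql hvtha hcu kyd mqoko wcn mih sssyk axdp kdg fup
Hunk 2: at line 4 remove [hcu,kyd,mqoko] add [xjxhm,pplp,pyimk] -> 13 lines: ppbos xef ixmql hvtha xjxhm pplp pyimk wcn mih sssyk axdp kdg fup
Hunk 3: at line 3 remove [xjxhm] add [vzbr,pirnh,vqdy] -> 15 lines: ppbos xef ixmql hvtha vzbr pirnh vqdy pplp pyimk wcn mih sssyk axdp kdg fup
Hunk 4: at line 2 remove [hvtha] add [mqad,elrdw] -> 16 lines: ppbos xef ixmql mqad elrdw vzbr pirnh vqdy pplp pyimk wcn mih sssyk axdp kdg fup
Hunk 5: at line 4 remove [vzbr,pirnh] add [yzyv,kbmf,frkh] -> 17 lines: ppbos xef ixmql mqad elrdw yzyv kbmf frkh vqdy pplp pyimk wcn mih sssyk axdp kdg fup
Hunk 6: at line 5 remove [kbmf,frkh,vqdy] add [wtc,kvhz,qon] -> 17 lines: ppbos xef ixmql mqad elrdw yzyv wtc kvhz qon pplp pyimk wcn mih sssyk axdp kdg fup
Final line count: 17

Answer: 17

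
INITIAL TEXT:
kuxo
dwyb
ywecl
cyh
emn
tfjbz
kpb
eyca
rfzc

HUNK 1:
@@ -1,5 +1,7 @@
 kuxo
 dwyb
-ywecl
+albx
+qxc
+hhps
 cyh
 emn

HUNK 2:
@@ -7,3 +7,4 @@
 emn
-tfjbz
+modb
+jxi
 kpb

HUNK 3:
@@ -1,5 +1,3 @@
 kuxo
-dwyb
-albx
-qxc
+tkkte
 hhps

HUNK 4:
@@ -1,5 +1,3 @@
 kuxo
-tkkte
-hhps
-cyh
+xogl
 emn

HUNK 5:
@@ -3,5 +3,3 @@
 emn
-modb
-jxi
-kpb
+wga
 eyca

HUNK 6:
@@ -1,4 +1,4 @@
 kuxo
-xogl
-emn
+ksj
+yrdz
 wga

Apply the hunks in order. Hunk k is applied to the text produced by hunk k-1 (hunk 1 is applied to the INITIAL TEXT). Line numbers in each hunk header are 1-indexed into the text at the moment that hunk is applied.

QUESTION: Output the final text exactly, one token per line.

Answer: kuxo
ksj
yrdz
wga
eyca
rfzc

Derivation:
Hunk 1: at line 1 remove [ywecl] add [albx,qxc,hhps] -> 11 lines: kuxo dwyb albx qxc hhps cyh emn tfjbz kpb eyca rfzc
Hunk 2: at line 7 remove [tfjbz] add [modb,jxi] -> 12 lines: kuxo dwyb albx qxc hhps cyh emn modb jxi kpb eyca rfzc
Hunk 3: at line 1 remove [dwyb,albx,qxc] add [tkkte] -> 10 lines: kuxo tkkte hhps cyh emn modb jxi kpb eyca rfzc
Hunk 4: at line 1 remove [tkkte,hhps,cyh] add [xogl] -> 8 lines: kuxo xogl emn modb jxi kpb eyca rfzc
Hunk 5: at line 3 remove [modb,jxi,kpb] add [wga] -> 6 lines: kuxo xogl emn wga eyca rfzc
Hunk 6: at line 1 remove [xogl,emn] add [ksj,yrdz] -> 6 lines: kuxo ksj yrdz wga eyca rfzc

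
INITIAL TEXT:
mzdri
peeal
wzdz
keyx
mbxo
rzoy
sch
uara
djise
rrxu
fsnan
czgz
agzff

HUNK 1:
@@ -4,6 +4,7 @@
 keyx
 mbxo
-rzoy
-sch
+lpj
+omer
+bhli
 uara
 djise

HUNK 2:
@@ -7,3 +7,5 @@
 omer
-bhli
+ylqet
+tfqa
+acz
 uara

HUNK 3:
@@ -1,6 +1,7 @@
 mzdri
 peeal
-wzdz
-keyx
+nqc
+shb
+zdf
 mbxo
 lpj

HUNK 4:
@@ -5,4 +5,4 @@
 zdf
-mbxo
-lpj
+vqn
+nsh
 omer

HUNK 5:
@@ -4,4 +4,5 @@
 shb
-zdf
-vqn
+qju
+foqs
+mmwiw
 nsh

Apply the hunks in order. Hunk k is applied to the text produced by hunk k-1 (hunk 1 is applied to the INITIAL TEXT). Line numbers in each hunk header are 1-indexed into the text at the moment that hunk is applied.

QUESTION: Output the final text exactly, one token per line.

Answer: mzdri
peeal
nqc
shb
qju
foqs
mmwiw
nsh
omer
ylqet
tfqa
acz
uara
djise
rrxu
fsnan
czgz
agzff

Derivation:
Hunk 1: at line 4 remove [rzoy,sch] add [lpj,omer,bhli] -> 14 lines: mzdri peeal wzdz keyx mbxo lpj omer bhli uara djise rrxu fsnan czgz agzff
Hunk 2: at line 7 remove [bhli] add [ylqet,tfqa,acz] -> 16 lines: mzdri peeal wzdz keyx mbxo lpj omer ylqet tfqa acz uara djise rrxu fsnan czgz agzff
Hunk 3: at line 1 remove [wzdz,keyx] add [nqc,shb,zdf] -> 17 lines: mzdri peeal nqc shb zdf mbxo lpj omer ylqet tfqa acz uara djise rrxu fsnan czgz agzff
Hunk 4: at line 5 remove [mbxo,lpj] add [vqn,nsh] -> 17 lines: mzdri peeal nqc shb zdf vqn nsh omer ylqet tfqa acz uara djise rrxu fsnan czgz agzff
Hunk 5: at line 4 remove [zdf,vqn] add [qju,foqs,mmwiw] -> 18 lines: mzdri peeal nqc shb qju foqs mmwiw nsh omer ylqet tfqa acz uara djise rrxu fsnan czgz agzff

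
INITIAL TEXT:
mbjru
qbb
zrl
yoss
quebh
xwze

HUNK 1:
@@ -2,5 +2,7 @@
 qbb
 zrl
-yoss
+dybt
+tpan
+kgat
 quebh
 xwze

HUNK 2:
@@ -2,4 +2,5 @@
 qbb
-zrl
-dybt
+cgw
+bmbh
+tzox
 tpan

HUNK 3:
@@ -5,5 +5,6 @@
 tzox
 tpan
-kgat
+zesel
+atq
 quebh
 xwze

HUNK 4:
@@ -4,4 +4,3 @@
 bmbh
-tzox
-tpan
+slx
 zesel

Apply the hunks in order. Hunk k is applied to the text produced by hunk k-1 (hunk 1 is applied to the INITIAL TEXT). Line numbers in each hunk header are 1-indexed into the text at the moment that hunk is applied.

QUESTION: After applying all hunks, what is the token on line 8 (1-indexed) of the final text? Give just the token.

Answer: quebh

Derivation:
Hunk 1: at line 2 remove [yoss] add [dybt,tpan,kgat] -> 8 lines: mbjru qbb zrl dybt tpan kgat quebh xwze
Hunk 2: at line 2 remove [zrl,dybt] add [cgw,bmbh,tzox] -> 9 lines: mbjru qbb cgw bmbh tzox tpan kgat quebh xwze
Hunk 3: at line 5 remove [kgat] add [zesel,atq] -> 10 lines: mbjru qbb cgw bmbh tzox tpan zesel atq quebh xwze
Hunk 4: at line 4 remove [tzox,tpan] add [slx] -> 9 lines: mbjru qbb cgw bmbh slx zesel atq quebh xwze
Final line 8: quebh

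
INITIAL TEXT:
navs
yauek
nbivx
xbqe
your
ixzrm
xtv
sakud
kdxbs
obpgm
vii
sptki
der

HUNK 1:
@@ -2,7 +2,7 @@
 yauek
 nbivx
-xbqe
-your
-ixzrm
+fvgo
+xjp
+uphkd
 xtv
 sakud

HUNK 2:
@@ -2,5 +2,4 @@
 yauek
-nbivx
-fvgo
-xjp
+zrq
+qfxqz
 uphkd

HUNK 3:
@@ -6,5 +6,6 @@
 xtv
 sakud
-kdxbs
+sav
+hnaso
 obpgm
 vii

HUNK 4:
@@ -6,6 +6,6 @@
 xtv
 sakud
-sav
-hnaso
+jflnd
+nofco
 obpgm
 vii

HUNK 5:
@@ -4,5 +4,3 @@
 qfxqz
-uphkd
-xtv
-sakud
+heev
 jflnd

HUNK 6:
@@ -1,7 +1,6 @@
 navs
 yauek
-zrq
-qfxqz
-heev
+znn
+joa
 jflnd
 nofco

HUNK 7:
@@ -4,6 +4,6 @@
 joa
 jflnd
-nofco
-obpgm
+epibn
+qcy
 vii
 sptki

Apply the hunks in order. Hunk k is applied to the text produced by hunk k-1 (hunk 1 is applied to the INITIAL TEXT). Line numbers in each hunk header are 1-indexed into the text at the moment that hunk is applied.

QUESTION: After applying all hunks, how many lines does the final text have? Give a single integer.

Answer: 10

Derivation:
Hunk 1: at line 2 remove [xbqe,your,ixzrm] add [fvgo,xjp,uphkd] -> 13 lines: navs yauek nbivx fvgo xjp uphkd xtv sakud kdxbs obpgm vii sptki der
Hunk 2: at line 2 remove [nbivx,fvgo,xjp] add [zrq,qfxqz] -> 12 lines: navs yauek zrq qfxqz uphkd xtv sakud kdxbs obpgm vii sptki der
Hunk 3: at line 6 remove [kdxbs] add [sav,hnaso] -> 13 lines: navs yauek zrq qfxqz uphkd xtv sakud sav hnaso obpgm vii sptki der
Hunk 4: at line 6 remove [sav,hnaso] add [jflnd,nofco] -> 13 lines: navs yauek zrq qfxqz uphkd xtv sakud jflnd nofco obpgm vii sptki der
Hunk 5: at line 4 remove [uphkd,xtv,sakud] add [heev] -> 11 lines: navs yauek zrq qfxqz heev jflnd nofco obpgm vii sptki der
Hunk 6: at line 1 remove [zrq,qfxqz,heev] add [znn,joa] -> 10 lines: navs yauek znn joa jflnd nofco obpgm vii sptki der
Hunk 7: at line 4 remove [nofco,obpgm] add [epibn,qcy] -> 10 lines: navs yauek znn joa jflnd epibn qcy vii sptki der
Final line count: 10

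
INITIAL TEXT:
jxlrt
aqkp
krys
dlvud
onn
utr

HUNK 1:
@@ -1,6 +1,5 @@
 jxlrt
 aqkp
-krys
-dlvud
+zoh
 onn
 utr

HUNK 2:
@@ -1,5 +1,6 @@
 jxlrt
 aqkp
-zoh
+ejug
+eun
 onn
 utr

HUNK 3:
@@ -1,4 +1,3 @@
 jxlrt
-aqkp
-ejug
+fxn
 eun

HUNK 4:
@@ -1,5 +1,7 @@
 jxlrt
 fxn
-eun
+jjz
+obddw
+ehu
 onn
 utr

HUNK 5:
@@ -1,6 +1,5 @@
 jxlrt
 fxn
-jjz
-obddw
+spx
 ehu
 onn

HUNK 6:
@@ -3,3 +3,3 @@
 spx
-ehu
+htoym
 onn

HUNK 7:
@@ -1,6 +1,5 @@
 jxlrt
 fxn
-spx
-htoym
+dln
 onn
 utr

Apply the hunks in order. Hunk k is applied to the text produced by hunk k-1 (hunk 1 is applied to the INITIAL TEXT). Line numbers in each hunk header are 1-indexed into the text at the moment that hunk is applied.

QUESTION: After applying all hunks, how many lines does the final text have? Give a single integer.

Answer: 5

Derivation:
Hunk 1: at line 1 remove [krys,dlvud] add [zoh] -> 5 lines: jxlrt aqkp zoh onn utr
Hunk 2: at line 1 remove [zoh] add [ejug,eun] -> 6 lines: jxlrt aqkp ejug eun onn utr
Hunk 3: at line 1 remove [aqkp,ejug] add [fxn] -> 5 lines: jxlrt fxn eun onn utr
Hunk 4: at line 1 remove [eun] add [jjz,obddw,ehu] -> 7 lines: jxlrt fxn jjz obddw ehu onn utr
Hunk 5: at line 1 remove [jjz,obddw] add [spx] -> 6 lines: jxlrt fxn spx ehu onn utr
Hunk 6: at line 3 remove [ehu] add [htoym] -> 6 lines: jxlrt fxn spx htoym onn utr
Hunk 7: at line 1 remove [spx,htoym] add [dln] -> 5 lines: jxlrt fxn dln onn utr
Final line count: 5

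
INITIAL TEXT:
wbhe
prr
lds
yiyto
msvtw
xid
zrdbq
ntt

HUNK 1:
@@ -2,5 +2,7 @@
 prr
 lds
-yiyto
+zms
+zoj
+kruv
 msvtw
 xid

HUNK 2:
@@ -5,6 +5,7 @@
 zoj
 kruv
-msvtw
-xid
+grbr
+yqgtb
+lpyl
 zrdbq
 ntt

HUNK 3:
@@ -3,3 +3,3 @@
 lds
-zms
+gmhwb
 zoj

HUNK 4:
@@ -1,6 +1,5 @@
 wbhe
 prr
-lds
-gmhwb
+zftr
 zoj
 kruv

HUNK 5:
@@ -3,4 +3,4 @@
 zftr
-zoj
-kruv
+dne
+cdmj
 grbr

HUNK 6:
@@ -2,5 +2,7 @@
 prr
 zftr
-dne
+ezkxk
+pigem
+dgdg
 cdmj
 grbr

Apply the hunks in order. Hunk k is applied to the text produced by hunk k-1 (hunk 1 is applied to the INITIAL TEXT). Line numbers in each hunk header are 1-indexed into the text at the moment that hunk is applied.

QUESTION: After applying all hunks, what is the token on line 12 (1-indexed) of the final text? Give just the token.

Hunk 1: at line 2 remove [yiyto] add [zms,zoj,kruv] -> 10 lines: wbhe prr lds zms zoj kruv msvtw xid zrdbq ntt
Hunk 2: at line 5 remove [msvtw,xid] add [grbr,yqgtb,lpyl] -> 11 lines: wbhe prr lds zms zoj kruv grbr yqgtb lpyl zrdbq ntt
Hunk 3: at line 3 remove [zms] add [gmhwb] -> 11 lines: wbhe prr lds gmhwb zoj kruv grbr yqgtb lpyl zrdbq ntt
Hunk 4: at line 1 remove [lds,gmhwb] add [zftr] -> 10 lines: wbhe prr zftr zoj kruv grbr yqgtb lpyl zrdbq ntt
Hunk 5: at line 3 remove [zoj,kruv] add [dne,cdmj] -> 10 lines: wbhe prr zftr dne cdmj grbr yqgtb lpyl zrdbq ntt
Hunk 6: at line 2 remove [dne] add [ezkxk,pigem,dgdg] -> 12 lines: wbhe prr zftr ezkxk pigem dgdg cdmj grbr yqgtb lpyl zrdbq ntt
Final line 12: ntt

Answer: ntt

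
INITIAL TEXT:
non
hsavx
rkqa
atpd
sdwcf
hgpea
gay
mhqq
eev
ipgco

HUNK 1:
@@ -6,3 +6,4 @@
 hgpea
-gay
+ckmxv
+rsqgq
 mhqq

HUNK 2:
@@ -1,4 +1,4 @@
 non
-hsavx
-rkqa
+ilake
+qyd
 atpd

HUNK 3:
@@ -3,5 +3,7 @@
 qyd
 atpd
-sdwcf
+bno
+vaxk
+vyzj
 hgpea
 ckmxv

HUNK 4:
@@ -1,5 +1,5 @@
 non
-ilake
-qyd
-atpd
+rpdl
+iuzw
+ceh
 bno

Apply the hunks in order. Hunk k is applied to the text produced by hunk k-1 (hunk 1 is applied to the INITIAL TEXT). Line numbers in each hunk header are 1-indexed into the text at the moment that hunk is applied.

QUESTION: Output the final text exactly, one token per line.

Hunk 1: at line 6 remove [gay] add [ckmxv,rsqgq] -> 11 lines: non hsavx rkqa atpd sdwcf hgpea ckmxv rsqgq mhqq eev ipgco
Hunk 2: at line 1 remove [hsavx,rkqa] add [ilake,qyd] -> 11 lines: non ilake qyd atpd sdwcf hgpea ckmxv rsqgq mhqq eev ipgco
Hunk 3: at line 3 remove [sdwcf] add [bno,vaxk,vyzj] -> 13 lines: non ilake qyd atpd bno vaxk vyzj hgpea ckmxv rsqgq mhqq eev ipgco
Hunk 4: at line 1 remove [ilake,qyd,atpd] add [rpdl,iuzw,ceh] -> 13 lines: non rpdl iuzw ceh bno vaxk vyzj hgpea ckmxv rsqgq mhqq eev ipgco

Answer: non
rpdl
iuzw
ceh
bno
vaxk
vyzj
hgpea
ckmxv
rsqgq
mhqq
eev
ipgco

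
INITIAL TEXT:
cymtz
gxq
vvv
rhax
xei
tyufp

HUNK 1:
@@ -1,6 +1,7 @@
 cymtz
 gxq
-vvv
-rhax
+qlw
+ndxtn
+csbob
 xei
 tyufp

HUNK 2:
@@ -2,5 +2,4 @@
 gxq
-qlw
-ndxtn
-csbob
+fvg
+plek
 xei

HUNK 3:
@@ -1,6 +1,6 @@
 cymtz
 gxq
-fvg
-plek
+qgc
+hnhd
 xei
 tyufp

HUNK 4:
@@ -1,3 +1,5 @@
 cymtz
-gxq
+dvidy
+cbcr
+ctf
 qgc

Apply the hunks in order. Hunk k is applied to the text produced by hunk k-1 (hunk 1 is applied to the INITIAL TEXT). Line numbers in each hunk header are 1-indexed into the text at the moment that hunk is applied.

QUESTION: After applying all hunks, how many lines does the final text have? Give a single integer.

Answer: 8

Derivation:
Hunk 1: at line 1 remove [vvv,rhax] add [qlw,ndxtn,csbob] -> 7 lines: cymtz gxq qlw ndxtn csbob xei tyufp
Hunk 2: at line 2 remove [qlw,ndxtn,csbob] add [fvg,plek] -> 6 lines: cymtz gxq fvg plek xei tyufp
Hunk 3: at line 1 remove [fvg,plek] add [qgc,hnhd] -> 6 lines: cymtz gxq qgc hnhd xei tyufp
Hunk 4: at line 1 remove [gxq] add [dvidy,cbcr,ctf] -> 8 lines: cymtz dvidy cbcr ctf qgc hnhd xei tyufp
Final line count: 8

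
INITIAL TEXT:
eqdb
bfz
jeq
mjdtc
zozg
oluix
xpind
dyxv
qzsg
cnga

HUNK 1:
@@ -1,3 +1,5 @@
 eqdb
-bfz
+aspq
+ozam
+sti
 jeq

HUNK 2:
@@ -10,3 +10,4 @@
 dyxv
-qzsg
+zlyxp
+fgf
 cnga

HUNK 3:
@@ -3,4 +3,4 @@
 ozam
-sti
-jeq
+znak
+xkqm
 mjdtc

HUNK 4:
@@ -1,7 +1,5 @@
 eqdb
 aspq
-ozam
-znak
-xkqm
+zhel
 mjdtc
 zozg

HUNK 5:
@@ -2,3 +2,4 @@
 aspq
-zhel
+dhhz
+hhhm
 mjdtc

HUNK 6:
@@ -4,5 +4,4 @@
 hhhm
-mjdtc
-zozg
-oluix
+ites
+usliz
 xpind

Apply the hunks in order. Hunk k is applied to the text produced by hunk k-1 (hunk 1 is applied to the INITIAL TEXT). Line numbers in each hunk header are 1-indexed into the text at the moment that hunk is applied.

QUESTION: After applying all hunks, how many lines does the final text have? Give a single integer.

Answer: 11

Derivation:
Hunk 1: at line 1 remove [bfz] add [aspq,ozam,sti] -> 12 lines: eqdb aspq ozam sti jeq mjdtc zozg oluix xpind dyxv qzsg cnga
Hunk 2: at line 10 remove [qzsg] add [zlyxp,fgf] -> 13 lines: eqdb aspq ozam sti jeq mjdtc zozg oluix xpind dyxv zlyxp fgf cnga
Hunk 3: at line 3 remove [sti,jeq] add [znak,xkqm] -> 13 lines: eqdb aspq ozam znak xkqm mjdtc zozg oluix xpind dyxv zlyxp fgf cnga
Hunk 4: at line 1 remove [ozam,znak,xkqm] add [zhel] -> 11 lines: eqdb aspq zhel mjdtc zozg oluix xpind dyxv zlyxp fgf cnga
Hunk 5: at line 2 remove [zhel] add [dhhz,hhhm] -> 12 lines: eqdb aspq dhhz hhhm mjdtc zozg oluix xpind dyxv zlyxp fgf cnga
Hunk 6: at line 4 remove [mjdtc,zozg,oluix] add [ites,usliz] -> 11 lines: eqdb aspq dhhz hhhm ites usliz xpind dyxv zlyxp fgf cnga
Final line count: 11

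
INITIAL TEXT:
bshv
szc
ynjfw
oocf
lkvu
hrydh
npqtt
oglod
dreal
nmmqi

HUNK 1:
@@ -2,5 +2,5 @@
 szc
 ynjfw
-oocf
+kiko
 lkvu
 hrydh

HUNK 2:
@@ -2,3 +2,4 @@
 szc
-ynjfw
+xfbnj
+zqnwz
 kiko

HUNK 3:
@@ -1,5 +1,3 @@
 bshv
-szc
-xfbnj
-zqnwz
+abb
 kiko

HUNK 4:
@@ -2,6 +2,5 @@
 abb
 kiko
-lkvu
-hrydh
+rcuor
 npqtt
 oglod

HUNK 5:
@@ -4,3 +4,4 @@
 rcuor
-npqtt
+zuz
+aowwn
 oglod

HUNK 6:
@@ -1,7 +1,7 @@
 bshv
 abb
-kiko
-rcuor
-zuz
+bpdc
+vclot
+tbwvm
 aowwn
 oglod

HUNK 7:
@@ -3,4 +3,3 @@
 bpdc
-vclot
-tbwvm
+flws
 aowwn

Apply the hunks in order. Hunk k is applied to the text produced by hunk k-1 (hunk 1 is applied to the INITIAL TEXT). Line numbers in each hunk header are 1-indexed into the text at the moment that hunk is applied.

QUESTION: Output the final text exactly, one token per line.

Answer: bshv
abb
bpdc
flws
aowwn
oglod
dreal
nmmqi

Derivation:
Hunk 1: at line 2 remove [oocf] add [kiko] -> 10 lines: bshv szc ynjfw kiko lkvu hrydh npqtt oglod dreal nmmqi
Hunk 2: at line 2 remove [ynjfw] add [xfbnj,zqnwz] -> 11 lines: bshv szc xfbnj zqnwz kiko lkvu hrydh npqtt oglod dreal nmmqi
Hunk 3: at line 1 remove [szc,xfbnj,zqnwz] add [abb] -> 9 lines: bshv abb kiko lkvu hrydh npqtt oglod dreal nmmqi
Hunk 4: at line 2 remove [lkvu,hrydh] add [rcuor] -> 8 lines: bshv abb kiko rcuor npqtt oglod dreal nmmqi
Hunk 5: at line 4 remove [npqtt] add [zuz,aowwn] -> 9 lines: bshv abb kiko rcuor zuz aowwn oglod dreal nmmqi
Hunk 6: at line 1 remove [kiko,rcuor,zuz] add [bpdc,vclot,tbwvm] -> 9 lines: bshv abb bpdc vclot tbwvm aowwn oglod dreal nmmqi
Hunk 7: at line 3 remove [vclot,tbwvm] add [flws] -> 8 lines: bshv abb bpdc flws aowwn oglod dreal nmmqi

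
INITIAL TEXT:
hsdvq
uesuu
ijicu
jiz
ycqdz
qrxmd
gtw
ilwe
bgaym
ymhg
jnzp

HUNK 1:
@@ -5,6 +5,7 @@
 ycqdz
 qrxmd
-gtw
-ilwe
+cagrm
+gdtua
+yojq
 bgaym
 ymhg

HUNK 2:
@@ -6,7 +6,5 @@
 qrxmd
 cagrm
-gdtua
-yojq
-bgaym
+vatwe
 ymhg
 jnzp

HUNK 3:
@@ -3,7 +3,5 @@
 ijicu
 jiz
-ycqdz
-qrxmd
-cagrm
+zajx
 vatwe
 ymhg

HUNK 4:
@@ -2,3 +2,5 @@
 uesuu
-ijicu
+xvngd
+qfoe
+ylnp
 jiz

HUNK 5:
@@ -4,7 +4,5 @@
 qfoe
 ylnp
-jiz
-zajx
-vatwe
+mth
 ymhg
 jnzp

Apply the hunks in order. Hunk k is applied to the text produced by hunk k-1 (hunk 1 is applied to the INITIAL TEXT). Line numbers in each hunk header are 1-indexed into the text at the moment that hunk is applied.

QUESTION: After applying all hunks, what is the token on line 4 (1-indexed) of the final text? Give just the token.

Answer: qfoe

Derivation:
Hunk 1: at line 5 remove [gtw,ilwe] add [cagrm,gdtua,yojq] -> 12 lines: hsdvq uesuu ijicu jiz ycqdz qrxmd cagrm gdtua yojq bgaym ymhg jnzp
Hunk 2: at line 6 remove [gdtua,yojq,bgaym] add [vatwe] -> 10 lines: hsdvq uesuu ijicu jiz ycqdz qrxmd cagrm vatwe ymhg jnzp
Hunk 3: at line 3 remove [ycqdz,qrxmd,cagrm] add [zajx] -> 8 lines: hsdvq uesuu ijicu jiz zajx vatwe ymhg jnzp
Hunk 4: at line 2 remove [ijicu] add [xvngd,qfoe,ylnp] -> 10 lines: hsdvq uesuu xvngd qfoe ylnp jiz zajx vatwe ymhg jnzp
Hunk 5: at line 4 remove [jiz,zajx,vatwe] add [mth] -> 8 lines: hsdvq uesuu xvngd qfoe ylnp mth ymhg jnzp
Final line 4: qfoe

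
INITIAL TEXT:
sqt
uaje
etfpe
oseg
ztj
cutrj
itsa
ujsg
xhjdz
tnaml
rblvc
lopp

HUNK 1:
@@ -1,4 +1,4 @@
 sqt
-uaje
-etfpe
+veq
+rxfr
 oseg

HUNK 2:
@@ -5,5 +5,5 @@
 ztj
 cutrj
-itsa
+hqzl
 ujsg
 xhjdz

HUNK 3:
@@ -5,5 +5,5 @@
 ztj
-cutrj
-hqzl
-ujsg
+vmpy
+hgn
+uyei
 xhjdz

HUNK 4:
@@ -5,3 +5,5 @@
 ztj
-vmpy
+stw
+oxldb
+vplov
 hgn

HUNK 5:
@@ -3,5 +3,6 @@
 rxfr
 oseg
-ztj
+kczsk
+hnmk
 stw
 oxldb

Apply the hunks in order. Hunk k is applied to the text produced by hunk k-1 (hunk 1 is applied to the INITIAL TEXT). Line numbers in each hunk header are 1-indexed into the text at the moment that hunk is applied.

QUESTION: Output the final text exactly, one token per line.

Answer: sqt
veq
rxfr
oseg
kczsk
hnmk
stw
oxldb
vplov
hgn
uyei
xhjdz
tnaml
rblvc
lopp

Derivation:
Hunk 1: at line 1 remove [uaje,etfpe] add [veq,rxfr] -> 12 lines: sqt veq rxfr oseg ztj cutrj itsa ujsg xhjdz tnaml rblvc lopp
Hunk 2: at line 5 remove [itsa] add [hqzl] -> 12 lines: sqt veq rxfr oseg ztj cutrj hqzl ujsg xhjdz tnaml rblvc lopp
Hunk 3: at line 5 remove [cutrj,hqzl,ujsg] add [vmpy,hgn,uyei] -> 12 lines: sqt veq rxfr oseg ztj vmpy hgn uyei xhjdz tnaml rblvc lopp
Hunk 4: at line 5 remove [vmpy] add [stw,oxldb,vplov] -> 14 lines: sqt veq rxfr oseg ztj stw oxldb vplov hgn uyei xhjdz tnaml rblvc lopp
Hunk 5: at line 3 remove [ztj] add [kczsk,hnmk] -> 15 lines: sqt veq rxfr oseg kczsk hnmk stw oxldb vplov hgn uyei xhjdz tnaml rblvc lopp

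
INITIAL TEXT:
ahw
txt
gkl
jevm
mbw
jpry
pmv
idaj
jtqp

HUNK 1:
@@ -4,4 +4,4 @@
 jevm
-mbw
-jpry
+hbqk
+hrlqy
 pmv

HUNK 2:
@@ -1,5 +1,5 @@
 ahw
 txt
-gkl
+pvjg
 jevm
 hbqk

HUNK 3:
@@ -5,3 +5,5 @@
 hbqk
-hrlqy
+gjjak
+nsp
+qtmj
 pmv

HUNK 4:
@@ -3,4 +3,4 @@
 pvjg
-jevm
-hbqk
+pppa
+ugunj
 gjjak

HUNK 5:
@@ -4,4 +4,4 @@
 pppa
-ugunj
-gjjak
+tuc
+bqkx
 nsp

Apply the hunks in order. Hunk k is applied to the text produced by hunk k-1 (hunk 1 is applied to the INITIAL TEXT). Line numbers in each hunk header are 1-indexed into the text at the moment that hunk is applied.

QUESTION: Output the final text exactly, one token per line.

Answer: ahw
txt
pvjg
pppa
tuc
bqkx
nsp
qtmj
pmv
idaj
jtqp

Derivation:
Hunk 1: at line 4 remove [mbw,jpry] add [hbqk,hrlqy] -> 9 lines: ahw txt gkl jevm hbqk hrlqy pmv idaj jtqp
Hunk 2: at line 1 remove [gkl] add [pvjg] -> 9 lines: ahw txt pvjg jevm hbqk hrlqy pmv idaj jtqp
Hunk 3: at line 5 remove [hrlqy] add [gjjak,nsp,qtmj] -> 11 lines: ahw txt pvjg jevm hbqk gjjak nsp qtmj pmv idaj jtqp
Hunk 4: at line 3 remove [jevm,hbqk] add [pppa,ugunj] -> 11 lines: ahw txt pvjg pppa ugunj gjjak nsp qtmj pmv idaj jtqp
Hunk 5: at line 4 remove [ugunj,gjjak] add [tuc,bqkx] -> 11 lines: ahw txt pvjg pppa tuc bqkx nsp qtmj pmv idaj jtqp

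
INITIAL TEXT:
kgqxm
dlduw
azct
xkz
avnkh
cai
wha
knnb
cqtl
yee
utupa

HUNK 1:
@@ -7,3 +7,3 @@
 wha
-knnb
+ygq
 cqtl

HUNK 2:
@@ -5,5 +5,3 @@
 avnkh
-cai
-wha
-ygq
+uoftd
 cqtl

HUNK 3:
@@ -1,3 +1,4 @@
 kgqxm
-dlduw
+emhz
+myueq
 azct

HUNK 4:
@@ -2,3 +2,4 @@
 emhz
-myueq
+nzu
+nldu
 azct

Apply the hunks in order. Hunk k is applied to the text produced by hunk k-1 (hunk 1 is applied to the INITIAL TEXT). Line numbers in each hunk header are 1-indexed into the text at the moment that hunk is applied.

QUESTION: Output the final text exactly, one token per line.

Hunk 1: at line 7 remove [knnb] add [ygq] -> 11 lines: kgqxm dlduw azct xkz avnkh cai wha ygq cqtl yee utupa
Hunk 2: at line 5 remove [cai,wha,ygq] add [uoftd] -> 9 lines: kgqxm dlduw azct xkz avnkh uoftd cqtl yee utupa
Hunk 3: at line 1 remove [dlduw] add [emhz,myueq] -> 10 lines: kgqxm emhz myueq azct xkz avnkh uoftd cqtl yee utupa
Hunk 4: at line 2 remove [myueq] add [nzu,nldu] -> 11 lines: kgqxm emhz nzu nldu azct xkz avnkh uoftd cqtl yee utupa

Answer: kgqxm
emhz
nzu
nldu
azct
xkz
avnkh
uoftd
cqtl
yee
utupa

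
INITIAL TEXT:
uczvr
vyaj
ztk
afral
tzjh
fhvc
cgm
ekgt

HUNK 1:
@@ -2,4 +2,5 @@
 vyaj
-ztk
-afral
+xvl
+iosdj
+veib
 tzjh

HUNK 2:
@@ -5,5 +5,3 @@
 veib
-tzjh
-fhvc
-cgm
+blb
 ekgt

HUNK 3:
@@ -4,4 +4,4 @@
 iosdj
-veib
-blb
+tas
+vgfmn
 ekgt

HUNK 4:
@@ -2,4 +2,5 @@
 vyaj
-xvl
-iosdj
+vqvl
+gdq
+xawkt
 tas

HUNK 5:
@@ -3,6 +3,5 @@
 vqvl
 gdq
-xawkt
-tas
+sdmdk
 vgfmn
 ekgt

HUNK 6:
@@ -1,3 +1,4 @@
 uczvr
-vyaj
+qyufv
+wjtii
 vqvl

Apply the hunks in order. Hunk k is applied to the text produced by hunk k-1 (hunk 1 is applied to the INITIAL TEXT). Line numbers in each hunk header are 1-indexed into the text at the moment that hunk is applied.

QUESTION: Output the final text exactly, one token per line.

Hunk 1: at line 2 remove [ztk,afral] add [xvl,iosdj,veib] -> 9 lines: uczvr vyaj xvl iosdj veib tzjh fhvc cgm ekgt
Hunk 2: at line 5 remove [tzjh,fhvc,cgm] add [blb] -> 7 lines: uczvr vyaj xvl iosdj veib blb ekgt
Hunk 3: at line 4 remove [veib,blb] add [tas,vgfmn] -> 7 lines: uczvr vyaj xvl iosdj tas vgfmn ekgt
Hunk 4: at line 2 remove [xvl,iosdj] add [vqvl,gdq,xawkt] -> 8 lines: uczvr vyaj vqvl gdq xawkt tas vgfmn ekgt
Hunk 5: at line 3 remove [xawkt,tas] add [sdmdk] -> 7 lines: uczvr vyaj vqvl gdq sdmdk vgfmn ekgt
Hunk 6: at line 1 remove [vyaj] add [qyufv,wjtii] -> 8 lines: uczvr qyufv wjtii vqvl gdq sdmdk vgfmn ekgt

Answer: uczvr
qyufv
wjtii
vqvl
gdq
sdmdk
vgfmn
ekgt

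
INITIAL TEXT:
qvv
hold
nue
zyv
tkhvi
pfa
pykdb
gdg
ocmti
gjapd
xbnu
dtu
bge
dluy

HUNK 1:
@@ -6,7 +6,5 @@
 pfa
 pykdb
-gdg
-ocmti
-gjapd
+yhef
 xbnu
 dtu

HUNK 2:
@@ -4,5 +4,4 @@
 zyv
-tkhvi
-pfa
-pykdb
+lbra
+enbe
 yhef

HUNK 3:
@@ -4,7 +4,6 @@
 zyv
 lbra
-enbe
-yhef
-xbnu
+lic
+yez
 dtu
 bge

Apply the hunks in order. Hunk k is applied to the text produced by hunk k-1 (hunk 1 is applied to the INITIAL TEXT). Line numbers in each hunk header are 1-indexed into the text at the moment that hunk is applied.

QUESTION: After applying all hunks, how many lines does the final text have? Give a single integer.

Hunk 1: at line 6 remove [gdg,ocmti,gjapd] add [yhef] -> 12 lines: qvv hold nue zyv tkhvi pfa pykdb yhef xbnu dtu bge dluy
Hunk 2: at line 4 remove [tkhvi,pfa,pykdb] add [lbra,enbe] -> 11 lines: qvv hold nue zyv lbra enbe yhef xbnu dtu bge dluy
Hunk 3: at line 4 remove [enbe,yhef,xbnu] add [lic,yez] -> 10 lines: qvv hold nue zyv lbra lic yez dtu bge dluy
Final line count: 10

Answer: 10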